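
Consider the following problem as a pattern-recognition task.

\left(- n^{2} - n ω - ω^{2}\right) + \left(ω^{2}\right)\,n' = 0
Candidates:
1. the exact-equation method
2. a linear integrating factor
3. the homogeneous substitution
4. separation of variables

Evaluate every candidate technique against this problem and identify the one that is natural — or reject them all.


Best approach: the homogeneous substitution — solved for the derivative, the right side is unchanged under scaling ω and n together — it depends only on the ratio n/ω, so substitute a single ratio variable.
- the exact-equation method — the cross partial derivatives disagree, so no single potential exists.
- a linear integrating factor: a nonlinear term in the unknown puts this outside the integrating-factor template.
- the homogeneous substitution — a fit — the right tool for this form.
- separation of variables — no algebra isolates the independent variable on one side and the unknown on the other.


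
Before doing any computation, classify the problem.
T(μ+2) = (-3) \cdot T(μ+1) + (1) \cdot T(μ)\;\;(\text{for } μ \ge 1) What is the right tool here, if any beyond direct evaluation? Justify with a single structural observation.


Diagnosis: the characteristic-root method — constant coefficients and linearity mean the ansatz r^μ reduces it to solving the characteristic polynomial.


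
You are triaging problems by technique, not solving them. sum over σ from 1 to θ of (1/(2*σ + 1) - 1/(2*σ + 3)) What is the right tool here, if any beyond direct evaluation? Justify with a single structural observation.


Best approach: telescoping — spot the paired structure — each term adds 1/(2*σ + 1) and subtracts its successor value, which the next term restores: the definition of a telescoping chain.


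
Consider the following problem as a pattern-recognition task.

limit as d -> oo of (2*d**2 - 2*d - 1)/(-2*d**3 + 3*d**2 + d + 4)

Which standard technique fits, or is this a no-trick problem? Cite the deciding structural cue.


Diagnosis: dominant-term comparison — divide through by the highest power of d; every lower-order term dies and the dominant terms decide the limit. l'Hôpital's at-infinity variant applies to the expression viewed as a single quotient; the leading-term comparison is the direct route.


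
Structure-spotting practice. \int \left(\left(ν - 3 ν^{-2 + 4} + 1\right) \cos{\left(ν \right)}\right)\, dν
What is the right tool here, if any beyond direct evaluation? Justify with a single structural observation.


Diagnosis: integration by parts — differentiate (ν - 3 ν^{-2 + 4} + 1), integrate \cos{\left(ν \right)}: each pass lowers the polynomial degree, so parts terminates.


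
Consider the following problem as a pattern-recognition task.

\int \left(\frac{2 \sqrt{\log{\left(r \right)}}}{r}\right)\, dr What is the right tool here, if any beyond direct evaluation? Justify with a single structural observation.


Verdict: u-substitution — collected, the integrand has one factor that is, up to a constant, the derivative of an inner expression the rest depends on — substitute for that inner expression.


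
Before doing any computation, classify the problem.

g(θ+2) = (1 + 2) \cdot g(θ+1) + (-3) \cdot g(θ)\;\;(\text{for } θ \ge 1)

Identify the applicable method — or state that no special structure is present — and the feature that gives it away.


Verdict: the characteristic-root method — shift-invariance with fixed coefficients calls for exponential trials; the characteristic polynomial finds every r^θ.


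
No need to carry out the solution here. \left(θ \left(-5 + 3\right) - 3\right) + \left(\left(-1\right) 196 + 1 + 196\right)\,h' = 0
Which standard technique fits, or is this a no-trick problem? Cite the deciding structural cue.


Diagnosis: no special technique — solved for the derivative, h never appears on the right — this is a direct integration in θ, not a differential-equations problem at heart.


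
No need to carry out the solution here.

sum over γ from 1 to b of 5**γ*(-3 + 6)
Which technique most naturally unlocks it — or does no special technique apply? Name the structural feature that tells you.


Diagnosis: the geometric series formula — consecutive terms stand in a fixed index-free ratio — the geometric sum formula closes it.


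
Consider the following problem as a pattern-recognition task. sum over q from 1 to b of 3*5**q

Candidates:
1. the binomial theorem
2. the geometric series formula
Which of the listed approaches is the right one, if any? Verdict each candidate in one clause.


Best approach: the geometric series formula — each term is 5 times the previous one, so the geometric-series formula applies directly.
- the binomial theorem — the terms lack the binomial-coefficient-weighted complementary-power pattern of an expansion.
- the geometric series formula: yes, a natural case for it.


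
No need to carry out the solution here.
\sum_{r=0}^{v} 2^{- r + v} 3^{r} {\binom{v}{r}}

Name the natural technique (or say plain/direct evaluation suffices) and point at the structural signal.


Best approach: the binomial theorem — the summand is term r of a binomial expansion in 3 and 2; the whole sum is a single power.


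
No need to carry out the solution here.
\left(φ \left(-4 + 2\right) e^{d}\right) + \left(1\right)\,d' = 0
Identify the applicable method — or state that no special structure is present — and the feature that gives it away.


Best approach: separation of variables — all dependence on the two variables factors apart, the defining separable shape.


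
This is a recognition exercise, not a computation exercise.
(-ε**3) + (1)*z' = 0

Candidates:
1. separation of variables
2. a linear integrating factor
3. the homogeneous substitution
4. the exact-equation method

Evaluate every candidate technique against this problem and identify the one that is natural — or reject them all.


Verdict: no special technique — the slope is a pure function of ε; integrate both sides and be done.
- separation of variables — with no unknown in the slope, separating variables is a formality — the equation integrates directly.
- a linear integrating factor — with the unknown absent the integrating factor is a formality; direct integration is the working structure.
- the homogeneous substitution — the ratio substitution does not collapse this equation.
- the exact-equation method: the unknown never enters the equation — exactness holds emptily, with nothing for the method to add.


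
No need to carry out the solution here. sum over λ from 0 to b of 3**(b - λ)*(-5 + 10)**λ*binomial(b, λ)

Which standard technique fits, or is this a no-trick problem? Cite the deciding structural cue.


Diagnosis: the binomial theorem — binomial coefficients against complementary powers of (-5 + 10) and 3: recognize the binomial expansion and resum.


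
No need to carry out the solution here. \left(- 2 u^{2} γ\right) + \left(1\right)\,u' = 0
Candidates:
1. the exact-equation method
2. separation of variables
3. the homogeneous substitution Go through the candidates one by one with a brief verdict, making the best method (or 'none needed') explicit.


Technique: separation of variables — one side of the product carries the independent variable, the other the unknown — the textbook separation shape.
- the exact-equation method: exactness fails on the nose — the mixed partials do not match.
- separation of variables — yes — fits the structure here.
- the homogeneous substitution: the slope is not a function of the ratio of the variables alone.


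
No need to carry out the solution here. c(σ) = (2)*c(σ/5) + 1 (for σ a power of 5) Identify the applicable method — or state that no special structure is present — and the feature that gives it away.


Technique: the master substitution — recursion at σ/5 is multiplicative in the index; logarithmic reindexing via σ = 5^m linearizes it.


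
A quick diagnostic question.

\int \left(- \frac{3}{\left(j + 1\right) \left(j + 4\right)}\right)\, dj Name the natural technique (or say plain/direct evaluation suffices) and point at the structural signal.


Best approach: partial fractions — a proper rational integrand whose denominator splits into simpler factors — decompose into partial fractions first.


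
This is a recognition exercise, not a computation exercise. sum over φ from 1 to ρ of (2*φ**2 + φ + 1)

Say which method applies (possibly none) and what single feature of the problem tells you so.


Technique: no special technique — no ratio, no shift structure, no binomial pattern: sum the constant-multiple powers of φ with known formulas.


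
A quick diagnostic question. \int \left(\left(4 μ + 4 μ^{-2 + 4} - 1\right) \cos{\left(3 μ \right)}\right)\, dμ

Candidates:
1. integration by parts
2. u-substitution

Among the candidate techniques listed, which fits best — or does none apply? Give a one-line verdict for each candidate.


Technique: integration by parts — a polynomial factor (4 μ + 4 μ^{-2 + 4} - 1) multiplies \cos{\left(3 μ \right)}; differentiating (4 μ + 4 μ^{-2 + 4} - 1) lowers its degree while \cos{\left(3 μ \right)} integrates cleanly, so parts wins.
- integration by parts: a fit — the right tool for this form.
- u-substitution: no subexpression of the integrand serves as a whole-integral substitution inner — individual terms may offer their own, but none carries its derivative as a factor of the full integrand; a working change of variable would have to be constructed from outside the expression.


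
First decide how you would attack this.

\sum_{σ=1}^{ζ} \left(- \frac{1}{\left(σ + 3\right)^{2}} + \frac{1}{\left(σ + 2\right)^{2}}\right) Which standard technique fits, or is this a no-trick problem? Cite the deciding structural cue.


Best approach: telescoping — each term adds \frac{1}{\left(σ + 2\right)^{2}} and subtracts the same expression advanced one index; that subtracted piece cancels against the next term's added copy — only the boundary terms survive.


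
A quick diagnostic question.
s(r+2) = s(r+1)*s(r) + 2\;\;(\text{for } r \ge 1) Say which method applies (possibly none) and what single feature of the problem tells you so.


Technique: no special technique — the unknown sequence enters the update nonlinearly, so no linear method fits the recurrence as written — direct iteration remains.


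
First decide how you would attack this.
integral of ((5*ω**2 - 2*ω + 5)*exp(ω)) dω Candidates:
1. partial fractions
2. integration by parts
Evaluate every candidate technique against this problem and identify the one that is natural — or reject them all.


Diagnosis: integration by parts — a polynomial 5*ω**2 - 2*ω + 5 against the kernel exp(ω) is the signature bounded-ladder case for integration by parts.
- partial fractions — the expression is not a ratio of polynomials that decomposes further.
- integration by parts: yes — fits the structure here.


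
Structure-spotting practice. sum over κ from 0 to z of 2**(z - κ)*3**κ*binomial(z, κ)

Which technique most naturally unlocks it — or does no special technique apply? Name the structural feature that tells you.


Best approach: the binomial theorem — binomial coefficients against complementary powers of 3 and 2: recognize the binomial expansion and resum.


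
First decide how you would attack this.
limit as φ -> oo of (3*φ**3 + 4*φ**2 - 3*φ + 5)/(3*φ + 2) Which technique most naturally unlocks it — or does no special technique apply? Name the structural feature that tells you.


Technique: dominant-term comparison — at large φ only the top-degree terms survive; compare the leading terms and the limit falls out. Differentiating the expression as a single quotient would eventually settle it as well; matching dominant growth settles it immediately.


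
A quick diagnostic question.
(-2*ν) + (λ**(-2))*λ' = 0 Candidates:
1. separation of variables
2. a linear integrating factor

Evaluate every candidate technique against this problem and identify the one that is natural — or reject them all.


Method: separation of variables — all dependence on the two variables factors apart, the defining separable shape.
- separation of variables — yes — fits the structure here.
- a linear integrating factor: a nonlinear term in the unknown puts this outside the integrating-factor template.


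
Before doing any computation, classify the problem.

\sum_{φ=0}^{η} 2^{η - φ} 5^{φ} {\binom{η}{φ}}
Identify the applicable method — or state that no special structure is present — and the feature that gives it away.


Diagnosis: the binomial theorem — the binomial coefficients weight matched powers of 5 and 2, which is exactly the expansion of a binomial power.


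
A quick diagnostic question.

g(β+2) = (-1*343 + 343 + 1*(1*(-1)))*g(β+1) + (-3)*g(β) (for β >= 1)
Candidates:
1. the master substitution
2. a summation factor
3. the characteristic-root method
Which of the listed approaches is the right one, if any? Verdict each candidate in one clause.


Method: the characteristic-root method — every coefficient is a fixed number and the forcing is zero — substitute r^β and read off the root equation.
- the master substitution: the recursion steps by a constant offset, so exponential reindexing is pointless.
- a summation factor: a summation factor telescopes one-step recursions; this one carries higher-order memory.
- the characteristic-root method — yes, a natural case for it.


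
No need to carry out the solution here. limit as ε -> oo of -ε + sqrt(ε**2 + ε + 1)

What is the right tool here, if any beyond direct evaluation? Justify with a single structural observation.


Method: conjugate multiplication — the difference sqrt(ε**2 + ε + 1) - ε is an ∞ − ∞ stalemate; its conjugate partner breaks the tie.


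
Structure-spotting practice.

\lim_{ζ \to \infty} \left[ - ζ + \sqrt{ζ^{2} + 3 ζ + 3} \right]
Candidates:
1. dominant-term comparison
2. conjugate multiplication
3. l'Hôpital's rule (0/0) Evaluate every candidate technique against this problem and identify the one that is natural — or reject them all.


Best approach: conjugate multiplication — divergence minus divergence hides a finite answer — expose it by pairing \sqrt{ζ^{2} + 3 ζ + 3} - ζ with its conjugate.
- dominant-term comparison: leading-power comparison does not apply to this form.
- conjugate multiplication — a fit — the right tool for this form.
- l'Hôpital's rule (0/0): no quotient structure at all: the clash is ∞ minus ∞, which rationalizing converts into a tractable ratio.


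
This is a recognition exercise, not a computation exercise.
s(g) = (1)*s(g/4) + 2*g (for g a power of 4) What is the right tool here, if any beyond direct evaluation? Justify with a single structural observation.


Diagnosis: the master substitution — index division is the fingerprint: g/4 in the recursive call means substitute g = 4^m.


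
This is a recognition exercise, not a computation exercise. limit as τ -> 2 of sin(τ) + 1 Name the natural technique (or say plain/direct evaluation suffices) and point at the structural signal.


Best approach: no special technique — no zero denominators, no indeterminate clash at 2 — substitute and read off the value.


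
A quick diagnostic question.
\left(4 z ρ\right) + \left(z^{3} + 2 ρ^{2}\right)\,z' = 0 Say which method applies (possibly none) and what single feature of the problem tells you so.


Method: the exact-equation method — the mixed-partials test passes for 4 z ρ and z^{3} + 2 ρ^{2}, so a potential function exists as presented.


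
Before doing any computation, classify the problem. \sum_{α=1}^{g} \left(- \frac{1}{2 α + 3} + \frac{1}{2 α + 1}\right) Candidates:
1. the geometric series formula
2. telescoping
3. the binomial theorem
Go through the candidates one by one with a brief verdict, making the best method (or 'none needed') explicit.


Best approach: telescoping — the summand is \frac{1}{2 α + 1} minus the same expression shifted by one, so consecutive terms cancel in pairs.
- the geometric series formula: there is no constant term-to-term ratio.
- telescoping — applies; the problem has the shape this method handles.
- the binomial theorem — no binomial coefficients pair up with complementary powers here.


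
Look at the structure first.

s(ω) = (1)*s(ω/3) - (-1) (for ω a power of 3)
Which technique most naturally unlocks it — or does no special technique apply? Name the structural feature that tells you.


Technique: the master substitution — the argument contracts 3-fold per step: reindex ω exponentially and solve the linear recurrence in the new index.


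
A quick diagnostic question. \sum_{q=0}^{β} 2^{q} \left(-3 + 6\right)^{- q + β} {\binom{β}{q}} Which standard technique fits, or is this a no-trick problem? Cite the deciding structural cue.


Verdict: the binomial theorem — the summand is term q of a binomial expansion in 2 and (-3 + 6); the whole sum is a single power.


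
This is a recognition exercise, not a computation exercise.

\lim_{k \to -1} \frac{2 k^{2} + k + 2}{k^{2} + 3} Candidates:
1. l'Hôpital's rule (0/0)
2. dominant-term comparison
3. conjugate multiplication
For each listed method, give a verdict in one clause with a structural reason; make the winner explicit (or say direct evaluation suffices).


Verdict: no special technique — no denominator vanishes and nothing blows up at -1: direct substitution is the whole computation.
- l'Hôpital's rule (0/0) — evaluation at the point is determinate, so the rule has nothing to repair.
- dominant-term comparison: this limit is not decided by comparing polynomial growth at infinity.
- conjugate multiplication: no difference of divergent radicals appears, so rationalizing has nothing to cancel.


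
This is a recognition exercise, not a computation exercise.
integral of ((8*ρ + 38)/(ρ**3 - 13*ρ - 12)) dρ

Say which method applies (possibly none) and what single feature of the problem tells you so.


Verdict: partial fractions — the bottom factors while the top stays lower-degree — split into simple fractions and integrate piece by piece.


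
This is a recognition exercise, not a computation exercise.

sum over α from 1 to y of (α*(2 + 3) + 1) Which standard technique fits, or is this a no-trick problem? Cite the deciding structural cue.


Best approach: no special technique — no cancellation, no constant ratio, no binomial weights — just polynomial terms summed directly.


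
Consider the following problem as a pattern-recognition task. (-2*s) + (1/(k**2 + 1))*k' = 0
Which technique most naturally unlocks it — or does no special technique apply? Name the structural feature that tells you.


Best approach: separation of variables — one side of the product carries the independent variable, the other the unknown — the textbook separation shape. An exactness check succeeds on this form as well — separation and the potential function arrive at the same answer, separation more directly.


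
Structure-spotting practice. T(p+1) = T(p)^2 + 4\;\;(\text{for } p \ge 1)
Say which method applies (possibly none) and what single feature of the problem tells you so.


Method: no special technique — once the recursion is nonlinear, characteristic roots, master substitutions, and summation factors are all off the table.


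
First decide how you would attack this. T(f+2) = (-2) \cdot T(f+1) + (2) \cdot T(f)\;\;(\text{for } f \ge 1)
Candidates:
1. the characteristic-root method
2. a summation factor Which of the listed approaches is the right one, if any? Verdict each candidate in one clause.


Diagnosis: the characteristic-root method — every coefficient is a fixed number and the forcing is zero — substitute r^f and read off the root equation.
- the characteristic-root method: a fit — the right tool for this form.
- a summation factor: a summation factor telescopes one-step recursions; this one carries higher-order memory.


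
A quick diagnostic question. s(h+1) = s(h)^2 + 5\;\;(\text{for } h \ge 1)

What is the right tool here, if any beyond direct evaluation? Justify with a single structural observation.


Diagnosis: no special technique — no ansatz, no master substitution, no summation factor survives the nonlinearity here.


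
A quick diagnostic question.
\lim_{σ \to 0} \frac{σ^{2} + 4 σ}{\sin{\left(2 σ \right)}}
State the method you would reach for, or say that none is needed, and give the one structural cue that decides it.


Verdict: l'Hôpital's rule (0/0) — both numerator and denominator vanish at 0: the genuine 0/0 indeterminate that l'Hôpital exists for. Known elementary limits would finish this too — the rule just bypasses the case analysis.


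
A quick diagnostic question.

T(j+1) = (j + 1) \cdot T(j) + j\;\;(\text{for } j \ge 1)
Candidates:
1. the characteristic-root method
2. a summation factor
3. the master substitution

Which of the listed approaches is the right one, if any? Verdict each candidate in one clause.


Verdict: a summation factor — because the multiplier j + 1 is index-dependent, divide through by its running product and sum the resulting differences.
- the characteristic-root method: the coefficients change with the index, which the root method cannot absorb.
- a summation factor — yes, a natural case for it.
- the master substitution — no fixed divisor shrinks the index between calls.


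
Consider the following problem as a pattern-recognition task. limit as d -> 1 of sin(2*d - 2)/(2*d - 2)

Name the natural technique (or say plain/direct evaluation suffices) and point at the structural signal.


Best approach: l'Hôpital's rule (0/0) — plug in 1: top and bottom both hit zero, so differentiate each and retry. Expanding numerator and denominator to first order gives the same value — the rule automates exactly that.


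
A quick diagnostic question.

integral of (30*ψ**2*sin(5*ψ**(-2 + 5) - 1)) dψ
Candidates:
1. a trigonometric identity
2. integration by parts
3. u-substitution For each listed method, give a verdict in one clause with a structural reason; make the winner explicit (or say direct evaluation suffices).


Verdict: u-substitution — read it as f(5*ψ**(-2 + 5) - 1) times a constant multiple of d(5*ψ**(-2 + 5) - 1): one substitution, u = 5*ψ**(-2 + 5) - 1, finishes it.
- a trigonometric identity — no even trigonometric power and no product of distinct frequencies to rewrite.
- integration by parts: a polynomial factor is present, but its partner is not an exp, sine, or cosine of a degree-1 argument, nor a logarithm.
- u-substitution — applicable, and directly so.


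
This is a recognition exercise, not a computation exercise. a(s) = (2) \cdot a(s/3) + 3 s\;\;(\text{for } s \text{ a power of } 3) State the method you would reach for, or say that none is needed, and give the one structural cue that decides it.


Best approach: the master substitution — the argument contracts 3-fold per step: reindex s exponentially and solve the linear recurrence in the new index.


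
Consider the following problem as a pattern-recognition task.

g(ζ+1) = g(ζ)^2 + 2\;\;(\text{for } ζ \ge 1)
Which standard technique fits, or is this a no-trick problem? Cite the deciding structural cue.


Method: no special technique — once the recursion is nonlinear, characteristic roots, master substitutions, and summation factors are all off the table.


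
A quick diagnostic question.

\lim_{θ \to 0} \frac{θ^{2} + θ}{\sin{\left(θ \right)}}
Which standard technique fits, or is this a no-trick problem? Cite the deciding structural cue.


Technique: l'Hôpital's rule (0/0) — both numerator and denominator vanish at 0: the genuine 0/0 indeterminate that l'Hôpital exists for. The standard small-argument limits would also carry it; the rule is the systematic route.


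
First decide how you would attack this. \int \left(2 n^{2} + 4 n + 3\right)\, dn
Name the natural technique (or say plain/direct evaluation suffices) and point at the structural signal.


Technique: no special technique — the integrand is a sum of constant multiples of powers of n — integrate term by term.


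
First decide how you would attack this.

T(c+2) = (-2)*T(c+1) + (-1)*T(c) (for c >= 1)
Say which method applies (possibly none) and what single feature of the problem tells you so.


Method: the characteristic-root method — this is the constant-coefficient homogeneous case — the whole solution in c reduces to a polynomial's roots.


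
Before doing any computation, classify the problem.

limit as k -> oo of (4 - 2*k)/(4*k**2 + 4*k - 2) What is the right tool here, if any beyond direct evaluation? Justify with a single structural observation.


Verdict: dominant-term comparison — at large k only the top-degree terms survive; compare the leading terms and the limit falls out. As a single quotient, the ∞/∞ shape would yield to repeated differentiation as well — the growth comparison gets there in one look.


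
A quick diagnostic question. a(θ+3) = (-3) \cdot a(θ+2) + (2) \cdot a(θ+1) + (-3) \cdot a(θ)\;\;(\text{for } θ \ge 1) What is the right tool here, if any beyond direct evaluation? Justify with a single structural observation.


Best approach: the characteristic-root method — this is the constant-coefficient homogeneous case — the whole solution in θ reduces to a polynomial's roots.


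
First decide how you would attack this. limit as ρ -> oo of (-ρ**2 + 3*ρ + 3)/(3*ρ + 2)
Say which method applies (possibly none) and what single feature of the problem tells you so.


Technique: dominant-term comparison — divide by the highest power of ρ present: lower-order terms vanish and the dominant ratio remains. l'Hôpital's at-infinity variant applies to the expression viewed as a single quotient; the leading-term comparison is the direct route.


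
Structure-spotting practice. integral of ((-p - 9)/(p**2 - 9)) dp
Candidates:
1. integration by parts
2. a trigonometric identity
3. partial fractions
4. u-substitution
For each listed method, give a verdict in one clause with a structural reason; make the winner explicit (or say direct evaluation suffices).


Diagnosis: partial fractions — with p**2 - 9 factorable and the degree on top strictly smaller, simple-fraction decomposition is immediate.
- integration by parts — the integrand does not split as a nonconstant polynomial times an exp, sine, cosine of a linear argument, or logarithm — no polynomial-kernel parts product to differentiate one side of.
- a trigonometric identity: with no trigonometric functions present, identity rewriting has no target.
- partial fractions — applies; the problem has the shape this method handles.
- u-substitution — no subexpression of the integrand pairs with its own derivative as a factor — individual terms may offer their own substitutions, but any change of variable covering the whole integral would have to be constructed from outside the expression.


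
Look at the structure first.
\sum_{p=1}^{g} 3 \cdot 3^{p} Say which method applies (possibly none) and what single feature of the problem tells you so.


Best approach: the geometric series formula — term-over-term division gives 3 every time — index-free ratio, geometric sum formula applies.


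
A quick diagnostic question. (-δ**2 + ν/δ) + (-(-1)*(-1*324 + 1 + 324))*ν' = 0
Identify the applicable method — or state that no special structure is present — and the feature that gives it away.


Best approach: a linear integrating factor — linear in the unknown with genuine forcing: multiply through by the exponential of the integrated coefficient and the left side closes into one derivative.


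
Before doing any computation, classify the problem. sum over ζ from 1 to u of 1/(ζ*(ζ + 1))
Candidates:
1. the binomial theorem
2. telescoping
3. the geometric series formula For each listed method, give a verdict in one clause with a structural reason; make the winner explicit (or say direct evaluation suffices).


Method: telescoping — rewrite 1/(ζ*(ζ + 1)) as simple fractions and successive terms eat each other — only the edges survive.
- the binomial theorem — no binomial coefficients pair up with complementary powers here.
- telescoping — applicable, and directly so.
- the geometric series formula — no single multiplier carries one term to the next throughout the sum.


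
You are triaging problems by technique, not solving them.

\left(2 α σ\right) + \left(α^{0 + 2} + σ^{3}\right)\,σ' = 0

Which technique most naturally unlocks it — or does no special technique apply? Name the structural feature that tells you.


Technique: the exact-equation method — because the two cross partials coincide, the form is conservative as written — recover its potential in (α, σ).


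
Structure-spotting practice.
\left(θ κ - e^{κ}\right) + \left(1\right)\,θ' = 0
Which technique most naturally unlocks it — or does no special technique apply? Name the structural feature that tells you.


Diagnosis: a linear integrating factor — the unknown enters only to the first power against a nonzero forcing term — the integrating-factor template applies directly.


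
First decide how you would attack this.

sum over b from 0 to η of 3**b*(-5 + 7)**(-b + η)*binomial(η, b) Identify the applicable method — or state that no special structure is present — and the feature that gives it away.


Verdict: the binomial theorem — binomial coefficients against complementary powers of 3 and (-5 + 7): recognize the binomial expansion and resum.


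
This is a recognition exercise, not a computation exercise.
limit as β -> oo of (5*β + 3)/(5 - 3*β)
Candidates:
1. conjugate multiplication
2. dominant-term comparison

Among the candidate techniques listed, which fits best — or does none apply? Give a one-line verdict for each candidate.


Verdict: dominant-term comparison — at large β only the top-degree terms survive; compare the leading terms and the limit falls out.
- conjugate multiplication — no difference of divergent radicals appears, so rationalizing has nothing to cancel.
- dominant-term comparison — yes, a natural case for it.


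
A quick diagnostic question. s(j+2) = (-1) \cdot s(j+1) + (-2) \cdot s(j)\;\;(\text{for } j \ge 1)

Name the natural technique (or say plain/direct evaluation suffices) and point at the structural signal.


Method: the characteristic-root method — linear, homogeneous, constant coefficients: solutions of the form r^j exist — find the roots of the characteristic polynomial.


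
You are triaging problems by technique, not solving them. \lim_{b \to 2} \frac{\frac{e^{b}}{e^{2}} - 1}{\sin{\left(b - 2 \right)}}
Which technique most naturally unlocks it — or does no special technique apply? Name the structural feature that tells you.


Verdict: l'Hôpital's rule (0/0) — both numerator and denominator vanish at 2: the genuine 0/0 indeterminate that l'Hôpital exists for. Expanding numerator and denominator to first order gives the same value — the rule automates exactly that.


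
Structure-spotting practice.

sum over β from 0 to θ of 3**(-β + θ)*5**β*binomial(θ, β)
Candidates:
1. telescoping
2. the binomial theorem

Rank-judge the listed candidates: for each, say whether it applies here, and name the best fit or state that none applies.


Technique: the binomial theorem — the binomial coefficients weight matched powers of 5 and 3, which is exactly the expansion of a binomial power.
- telescoping: neither a shifted-difference shape nor integer-spaced poles are present.
- the binomial theorem: applies; the problem has the shape this method handles.


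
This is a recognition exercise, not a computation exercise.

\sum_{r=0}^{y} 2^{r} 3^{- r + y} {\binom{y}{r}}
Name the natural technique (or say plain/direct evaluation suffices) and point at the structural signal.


Method: the binomial theorem — the summand is term r of a binomial expansion in 2 and 3; the whole sum is a single power.


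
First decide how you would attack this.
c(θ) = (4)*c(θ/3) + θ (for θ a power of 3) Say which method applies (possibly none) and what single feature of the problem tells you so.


Verdict: the master substitution — a divide-and-conquer shape: argument θ/3, so change variables with θ = 3^m and solve the linear version.


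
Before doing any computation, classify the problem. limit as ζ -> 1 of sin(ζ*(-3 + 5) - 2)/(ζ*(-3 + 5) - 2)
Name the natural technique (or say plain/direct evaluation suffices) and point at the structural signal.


Verdict: l'Hôpital's rule (0/0) — both numerator and denominator vanish at 1: the genuine 0/0 indeterminate that l'Hôpital exists for. A local series expansion at the point resolves it as well; the rule is the packaged version of that step.


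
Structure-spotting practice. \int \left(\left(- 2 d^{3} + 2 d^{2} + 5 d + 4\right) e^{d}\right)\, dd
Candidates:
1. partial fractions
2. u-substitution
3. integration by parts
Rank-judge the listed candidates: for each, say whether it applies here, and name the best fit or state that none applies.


Best approach: integration by parts — differentiate - 2 d^{3} + 2 d^{2} + 5 d + 4, integrate e^{d}: each pass lowers the polynomial degree, so parts terminates.
- partial fractions: there is no rational-function structure to decompose.
- u-substitution: no subexpression of the integrand serves as a whole-integral substitution inner — individual terms may offer their own, but none carries its derivative as a factor of the full integrand; a working change of variable would have to be constructed from outside the expression.
- integration by parts: a fit — the right tool for this form.


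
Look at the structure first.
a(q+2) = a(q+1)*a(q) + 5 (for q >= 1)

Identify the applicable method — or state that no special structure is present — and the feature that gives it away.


Method: no special technique — a nonlinear dependence on earlier terms breaks linearity, and with it every superposition-based closed form.


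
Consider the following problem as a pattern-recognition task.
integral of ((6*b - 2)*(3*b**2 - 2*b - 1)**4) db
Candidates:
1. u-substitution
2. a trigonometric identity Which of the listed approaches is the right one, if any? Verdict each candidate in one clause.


Verdict: u-substitution — set u = 3*b**2 - 2*b - 1: a constant multiple of its derivative, namely 6*b - 2, is present as a factor once the integrand is collected, so the du is sitting there waiting. Multiplying out and using the power rule would succeed as well, just with far more bookkeeping.
- u-substitution — yes, a natural case for it.
- a trigonometric identity — there is no trigonometric structure at all — the integrand carries no sine or cosine to rewrite.


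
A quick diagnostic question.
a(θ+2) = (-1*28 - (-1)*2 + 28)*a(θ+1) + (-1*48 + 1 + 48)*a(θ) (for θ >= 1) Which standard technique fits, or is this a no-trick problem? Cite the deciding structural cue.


Method: the characteristic-root method — try a geometric ansatz r^θ: constant coefficients turn the recurrence into one polynomial equation in r.


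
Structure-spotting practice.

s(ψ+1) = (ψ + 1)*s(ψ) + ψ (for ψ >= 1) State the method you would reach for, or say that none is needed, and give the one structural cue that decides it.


Best approach: a summation factor — an index-dependent multiplier ψ + 1 rules out characteristic roots; a summation factor converts it to a pure difference.


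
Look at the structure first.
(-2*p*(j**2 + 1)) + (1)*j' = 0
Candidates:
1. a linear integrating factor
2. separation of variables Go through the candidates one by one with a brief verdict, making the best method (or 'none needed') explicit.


Method: separation of variables — all dependence on the two variables factors apart, the defining separable shape.
- a linear integrating factor: a nonlinear term in the unknown puts this outside the integrating-factor template.
- separation of variables — applicable, and directly so.


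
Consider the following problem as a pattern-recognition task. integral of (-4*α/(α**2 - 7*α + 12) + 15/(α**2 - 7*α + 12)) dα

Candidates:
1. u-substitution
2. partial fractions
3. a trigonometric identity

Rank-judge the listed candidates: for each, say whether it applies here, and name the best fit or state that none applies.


Best approach: partial fractions — break α**2 - 7*α + 12 into its roots and the integral splits into logarithm-sized bites.
- u-substitution — no subexpression of the integrand pairs with its own derivative as a factor — individual terms may offer their own substitutions, but any change of variable covering the whole integral would have to be constructed from outside the expression.
- partial fractions — applies; the problem has the shape this method handles.
- a trigonometric identity — with no trigonometric functions present, identity rewriting has no target.


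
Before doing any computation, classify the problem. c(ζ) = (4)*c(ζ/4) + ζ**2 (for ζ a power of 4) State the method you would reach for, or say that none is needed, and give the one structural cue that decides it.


Best approach: the master substitution — divide-the-index recursion (ζ/4 inside the call) straightens out once the index is rewritten as 4^m.


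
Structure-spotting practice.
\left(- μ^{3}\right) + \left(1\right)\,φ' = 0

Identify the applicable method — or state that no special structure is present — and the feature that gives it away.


Diagnosis: no special technique — solved for the derivative, no φ appears — this is antidifferentiation in μ wearing ODE clothing.


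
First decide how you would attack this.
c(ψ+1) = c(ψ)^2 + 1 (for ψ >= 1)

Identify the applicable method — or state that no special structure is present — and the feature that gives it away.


Method: no special technique — once the recursion is nonlinear, characteristic roots, master substitutions, and summation factors are all off the table.


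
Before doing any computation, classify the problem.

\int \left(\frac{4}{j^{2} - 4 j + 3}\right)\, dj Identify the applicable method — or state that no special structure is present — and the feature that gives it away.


Diagnosis: partial fractions — with j^{2} - 4 j + 3 factorable and the degree on top strictly smaller, simple-fraction decomposition is immediate.


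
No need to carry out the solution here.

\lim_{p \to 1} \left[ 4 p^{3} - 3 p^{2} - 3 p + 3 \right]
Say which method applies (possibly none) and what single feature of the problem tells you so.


Verdict: no special technique — the expression is continuous at 1 — substitute and evaluate; no indeterminate form appears.


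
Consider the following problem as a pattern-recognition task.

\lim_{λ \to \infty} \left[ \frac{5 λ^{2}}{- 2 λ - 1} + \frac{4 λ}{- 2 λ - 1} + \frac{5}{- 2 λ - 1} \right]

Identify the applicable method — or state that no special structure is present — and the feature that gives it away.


Best approach: dominant-term comparison — divide through by the highest power of λ; every lower-order term dies and the dominant terms decide the limit. As a single quotient, the ∞/∞ shape would yield to repeated differentiation as well — the growth comparison gets there in one look.


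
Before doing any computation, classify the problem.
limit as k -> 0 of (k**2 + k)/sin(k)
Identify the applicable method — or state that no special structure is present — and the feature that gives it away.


Best approach: l'Hôpital's rule (0/0) — substituting 0 gives 0 over 0; differentiate top and bottom once and re-evaluate. A first-order expansion at the point is an equally standard path; the rule packages it.
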